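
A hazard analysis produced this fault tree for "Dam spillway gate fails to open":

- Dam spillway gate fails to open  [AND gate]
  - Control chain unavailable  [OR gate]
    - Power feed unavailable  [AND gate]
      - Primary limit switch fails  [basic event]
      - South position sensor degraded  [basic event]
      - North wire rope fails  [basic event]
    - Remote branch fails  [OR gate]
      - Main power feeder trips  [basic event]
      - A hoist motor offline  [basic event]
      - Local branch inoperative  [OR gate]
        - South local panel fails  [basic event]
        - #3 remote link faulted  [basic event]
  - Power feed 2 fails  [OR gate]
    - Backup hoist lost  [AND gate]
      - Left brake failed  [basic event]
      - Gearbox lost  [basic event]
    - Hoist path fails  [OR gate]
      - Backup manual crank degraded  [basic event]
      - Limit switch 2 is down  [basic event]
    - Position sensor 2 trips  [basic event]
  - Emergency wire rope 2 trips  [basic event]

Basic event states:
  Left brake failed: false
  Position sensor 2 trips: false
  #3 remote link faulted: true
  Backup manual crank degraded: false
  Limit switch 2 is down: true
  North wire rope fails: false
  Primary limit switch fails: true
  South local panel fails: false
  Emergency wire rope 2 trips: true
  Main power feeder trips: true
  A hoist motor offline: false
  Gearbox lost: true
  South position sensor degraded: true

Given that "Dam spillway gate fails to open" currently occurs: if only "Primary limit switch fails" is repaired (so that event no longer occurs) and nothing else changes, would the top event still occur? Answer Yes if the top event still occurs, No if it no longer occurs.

Yes

Counterfactual: set "Primary limit switch fails" to not occurred.
Power feed unavailable [AND]: Primary limit switch fails=not, South position sensor degraded=occurs, North wire rope fails=not → not all inputs occur → does not occur.
Local branch inoperative [OR]: South local panel fails=not, #3 remote link faulted=occurs → at least one input occurs → occurs.
Remote branch fails [OR]: Main power feeder trips=occurs, A hoist motor offline=not, Local branch inoperative=occurs → at least one input occurs → occurs.
Control chain unavailable [OR]: Power feed unavailable=not, Remote branch fails=occurs → at least one input occurs → occurs.
Backup hoist lost [AND]: Left brake failed=not, Gearbox lost=occurs → not all inputs occur → does not occur.
Hoist path fails [OR]: Backup manual crank degraded=not, Limit switch 2 is down=occurs → at least one input occurs → occurs.
Power feed 2 fails [OR]: Backup hoist lost=not, Hoist path fails=occurs, Position sensor 2 trips=not → at least one input occurs → occurs.
Dam spillway gate fails to open [AND]: Control chain unavailable=occurs, Power feed 2 fails=occurs, Emergency wire rope 2 trips=occurs → all inputs occur → occurs.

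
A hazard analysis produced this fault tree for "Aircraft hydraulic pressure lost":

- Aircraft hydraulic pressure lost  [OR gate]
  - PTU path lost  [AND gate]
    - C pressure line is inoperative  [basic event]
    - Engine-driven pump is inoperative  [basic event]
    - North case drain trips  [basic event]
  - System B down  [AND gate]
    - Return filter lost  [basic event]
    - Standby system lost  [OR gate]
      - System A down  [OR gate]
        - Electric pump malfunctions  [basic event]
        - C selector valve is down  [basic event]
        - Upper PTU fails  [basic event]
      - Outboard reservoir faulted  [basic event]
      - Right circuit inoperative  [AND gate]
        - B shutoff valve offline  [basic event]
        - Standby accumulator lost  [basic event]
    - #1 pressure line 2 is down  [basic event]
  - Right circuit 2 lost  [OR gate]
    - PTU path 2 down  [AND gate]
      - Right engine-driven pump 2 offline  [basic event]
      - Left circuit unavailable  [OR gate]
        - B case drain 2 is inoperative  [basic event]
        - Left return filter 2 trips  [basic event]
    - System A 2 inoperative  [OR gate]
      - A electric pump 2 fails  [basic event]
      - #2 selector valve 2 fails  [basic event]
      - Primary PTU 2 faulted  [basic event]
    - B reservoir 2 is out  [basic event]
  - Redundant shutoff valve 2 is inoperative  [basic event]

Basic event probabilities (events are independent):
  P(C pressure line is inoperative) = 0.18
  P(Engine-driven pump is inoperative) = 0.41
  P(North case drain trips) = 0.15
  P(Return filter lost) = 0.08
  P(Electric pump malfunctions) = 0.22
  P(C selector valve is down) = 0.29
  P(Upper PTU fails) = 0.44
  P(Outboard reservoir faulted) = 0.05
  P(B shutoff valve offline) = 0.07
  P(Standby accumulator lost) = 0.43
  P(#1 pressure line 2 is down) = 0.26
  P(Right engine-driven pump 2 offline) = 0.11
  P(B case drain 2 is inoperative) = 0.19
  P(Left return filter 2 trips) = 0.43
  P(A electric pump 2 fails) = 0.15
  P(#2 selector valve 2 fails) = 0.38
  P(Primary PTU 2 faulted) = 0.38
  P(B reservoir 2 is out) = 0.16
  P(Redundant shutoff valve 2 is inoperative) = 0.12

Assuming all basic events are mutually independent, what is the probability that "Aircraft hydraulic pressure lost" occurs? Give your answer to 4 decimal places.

0.7786

P(PTU path lost) [AND] = 0.18 × 0.41 × 0.15 = 0.011070
P(System A down) [OR] = 1 − (1−0.22) × (1−0.29) × (1−0.44) = 0.689872
P(Right circuit inoperative) [AND] = 0.07 × 0.43 = 0.030100
P(Standby system lost) [OR] = 1 − (1−0.689872) × (1−0.05) × (1−0.030100) = 0.714247
P(System B down) [AND] = 0.08 × 0.714247 × 0.26 = 0.014856
P(Left circuit unavailable) [OR] = 1 − (1−0.19) × (1−0.43) = 0.538300
P(PTU path 2 down) [AND] = 0.11 × 0.538300 = 0.059213
P(System A 2 inoperative) [OR] = 1 − (1−0.15) × (1−0.38) × (1−0.38) = 0.673260
P(Right circuit 2 lost) [OR] = 1 − (1−0.059213) × (1−0.673260) × (1−0.16) = 0.741790
P(Aircraft hydraulic pressure lost) [OR] = 1 − (1−0.011070) × (1−0.014856) × (1−0.741790) × (1−0.12) = 0.778629
Rounded to 4 decimal places: P(Aircraft hydraulic pressure lost) ≈ 0.7786.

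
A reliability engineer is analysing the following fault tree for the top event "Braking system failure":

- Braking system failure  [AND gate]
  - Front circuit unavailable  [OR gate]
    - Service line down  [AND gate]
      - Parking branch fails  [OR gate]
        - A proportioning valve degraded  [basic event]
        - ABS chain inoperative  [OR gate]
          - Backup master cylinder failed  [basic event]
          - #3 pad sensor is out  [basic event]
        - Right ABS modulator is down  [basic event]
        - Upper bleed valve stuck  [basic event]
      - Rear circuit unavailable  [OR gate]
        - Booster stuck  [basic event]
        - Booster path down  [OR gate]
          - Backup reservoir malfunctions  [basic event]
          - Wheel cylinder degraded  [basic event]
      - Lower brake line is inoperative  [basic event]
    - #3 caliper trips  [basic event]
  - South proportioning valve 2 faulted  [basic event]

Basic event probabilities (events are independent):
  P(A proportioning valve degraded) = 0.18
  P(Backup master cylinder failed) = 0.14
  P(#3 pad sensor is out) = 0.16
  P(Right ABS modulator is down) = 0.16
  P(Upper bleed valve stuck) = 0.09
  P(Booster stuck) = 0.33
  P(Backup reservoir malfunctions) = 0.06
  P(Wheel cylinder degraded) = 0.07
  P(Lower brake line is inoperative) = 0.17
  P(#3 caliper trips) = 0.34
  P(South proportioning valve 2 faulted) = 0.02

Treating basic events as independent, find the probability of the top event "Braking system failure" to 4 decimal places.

P(ABS chain inoperative) [OR] = 1 − (1−0.14) × (1−0.16) = 0.277600
P(Parking branch fails) [OR] = 1 − (1−0.18) × (1−0.277600) × (1−0.16) × (1−0.09) = 0.547194
P(Booster path down) [OR] = 1 − (1−0.06) × (1−0.07) = 0.125800
P(Rear circuit unavailable) [OR] = 1 − (1−0.33) × (1−0.125800) = 0.414286
P(Service line down) [AND] = 0.547194 × 0.414286 × 0.17 = 0.038538
P(Front circuit unavailable) [OR] = 1 − (1−0.038538) × (1−0.34) = 0.365435
P(Braking system failure) [AND] = 0.365435 × 0.02 = 0.007309
Rounded to 4 decimal places: P(Braking system failure) ≈ 0.0073.

0.0073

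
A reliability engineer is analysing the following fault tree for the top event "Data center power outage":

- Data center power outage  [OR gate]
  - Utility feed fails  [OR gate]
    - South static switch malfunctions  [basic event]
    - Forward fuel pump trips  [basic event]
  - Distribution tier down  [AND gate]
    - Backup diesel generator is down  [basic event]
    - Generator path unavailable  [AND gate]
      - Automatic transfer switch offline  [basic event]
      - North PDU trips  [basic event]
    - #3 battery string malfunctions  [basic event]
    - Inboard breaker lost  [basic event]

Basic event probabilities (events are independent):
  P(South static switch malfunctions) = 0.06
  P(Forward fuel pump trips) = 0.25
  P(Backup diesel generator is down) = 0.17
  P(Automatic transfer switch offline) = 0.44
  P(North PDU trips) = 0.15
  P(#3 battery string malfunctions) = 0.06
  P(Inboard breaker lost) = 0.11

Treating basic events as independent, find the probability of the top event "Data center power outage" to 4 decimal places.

0.2951

P(Utility feed fails) [OR] = 1 − (1−0.06) × (1−0.25) = 0.295000
P(Generator path unavailable) [AND] = 0.44 × 0.15 = 0.066000
P(Distribution tier down) [AND] = 0.17 × 0.066000 × 0.06 × 0.11 = 0.000074
P(Data center power outage) [OR] = 1 − (1−0.295000) × (1−0.000074) = 0.295052
Rounded to 4 decimal places: P(Data center power outage) ≈ 0.2951.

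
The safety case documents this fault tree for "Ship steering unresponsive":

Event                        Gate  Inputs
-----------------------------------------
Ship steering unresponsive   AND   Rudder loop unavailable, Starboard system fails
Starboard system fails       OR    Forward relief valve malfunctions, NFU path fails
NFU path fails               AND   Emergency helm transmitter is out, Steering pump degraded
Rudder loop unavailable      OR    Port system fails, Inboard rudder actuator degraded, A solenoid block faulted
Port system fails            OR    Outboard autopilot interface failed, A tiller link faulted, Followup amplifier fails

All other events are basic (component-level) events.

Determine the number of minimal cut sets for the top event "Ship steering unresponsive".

Port system fails [OR]: union of children's cut sets → 3 cut set(s).
Rudder loop unavailable [OR]: union of children's cut sets → 5 cut set(s).
NFU path fails [AND]: one cut set from each child combined → 1 × 1 = 1 cut set(s).
Starboard system fails [OR]: union of children's cut sets → 2 cut set(s).
Ship steering unresponsive [AND]: one cut set from each child combined → 5 × 2 = 10 cut set(s).
Minimal cut sets: {Forward relief valve malfunctions, Outboard autopilot interface failed}; {Emergency helm transmitter is out, Outboard autopilot interface failed, Steering pump degraded}; {A tiller link faulted, Forward relief valve malfunctions}; {A tiller link faulted, Emergency helm transmitter is out, Steering pump degraded}; {Followup amplifier fails, Forward relief valve malfunctions}; {Emergency helm transmitter is out, Followup amplifier fails, Steering pump degraded}; {Forward relief valve malfunctions, Inboard rudder actuator degraded}; {Emergency helm transmitter is out, Inboard rudder actuator degraded, Steering pump degraded}; {A solenoid block faulted, Forward relief valve malfunctions}; {A solenoid block faulted, Emergency helm transmitter is out, Steering pump degraded}.

10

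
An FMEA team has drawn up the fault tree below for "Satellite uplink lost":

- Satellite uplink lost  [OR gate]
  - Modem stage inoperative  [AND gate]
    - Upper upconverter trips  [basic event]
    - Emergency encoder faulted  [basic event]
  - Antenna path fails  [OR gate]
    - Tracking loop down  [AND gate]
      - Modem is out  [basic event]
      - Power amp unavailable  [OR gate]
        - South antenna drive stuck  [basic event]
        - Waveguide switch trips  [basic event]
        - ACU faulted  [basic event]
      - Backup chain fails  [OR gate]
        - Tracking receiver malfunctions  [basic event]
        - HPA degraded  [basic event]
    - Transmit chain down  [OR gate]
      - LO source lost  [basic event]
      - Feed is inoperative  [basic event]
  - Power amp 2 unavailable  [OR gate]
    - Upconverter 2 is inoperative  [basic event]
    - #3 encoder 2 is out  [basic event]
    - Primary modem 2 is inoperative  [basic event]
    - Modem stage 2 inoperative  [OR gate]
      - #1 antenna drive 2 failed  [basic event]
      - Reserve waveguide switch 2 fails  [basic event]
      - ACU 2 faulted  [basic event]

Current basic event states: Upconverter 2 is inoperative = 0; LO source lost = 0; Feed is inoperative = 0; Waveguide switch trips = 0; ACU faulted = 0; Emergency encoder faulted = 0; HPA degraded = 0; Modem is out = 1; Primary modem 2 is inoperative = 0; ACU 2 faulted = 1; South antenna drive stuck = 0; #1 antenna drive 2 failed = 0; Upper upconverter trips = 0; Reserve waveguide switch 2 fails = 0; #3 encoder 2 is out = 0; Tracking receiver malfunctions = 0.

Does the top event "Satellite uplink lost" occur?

Modem stage inoperative [AND]: Upper upconverter trips=not, Emergency encoder faulted=not → not all inputs occur → does not occur.
Power amp unavailable [OR]: South antenna drive stuck=not, Waveguide switch trips=not, ACU faulted=not → no input occurs → does not occur.
Backup chain fails [OR]: Tracking receiver malfunctions=not, HPA degraded=not → no input occurs → does not occur.
Tracking loop down [AND]: Modem is out=occurs, Power amp unavailable=not, Backup chain fails=not → not all inputs occur → does not occur.
Transmit chain down [OR]: LO source lost=not, Feed is inoperative=not → no input occurs → does not occur.
Antenna path fails [OR]: Tracking loop down=not, Transmit chain down=not → no input occurs → does not occur.
Modem stage 2 inoperative [OR]: #1 antenna drive 2 failed=not, Reserve waveguide switch 2 fails=not, ACU 2 faulted=occurs → at least one input occurs → occurs.
Power amp 2 unavailable [OR]: Upconverter 2 is inoperative=not, #3 encoder 2 is out=not, Primary modem 2 is inoperative=not, Modem stage 2 inoperative=occurs → at least one input occurs → occurs.
Satellite uplink lost [OR]: Modem stage inoperative=not, Antenna path fails=not, Power amp 2 unavailable=occurs → at least one input occurs → occurs.

Yes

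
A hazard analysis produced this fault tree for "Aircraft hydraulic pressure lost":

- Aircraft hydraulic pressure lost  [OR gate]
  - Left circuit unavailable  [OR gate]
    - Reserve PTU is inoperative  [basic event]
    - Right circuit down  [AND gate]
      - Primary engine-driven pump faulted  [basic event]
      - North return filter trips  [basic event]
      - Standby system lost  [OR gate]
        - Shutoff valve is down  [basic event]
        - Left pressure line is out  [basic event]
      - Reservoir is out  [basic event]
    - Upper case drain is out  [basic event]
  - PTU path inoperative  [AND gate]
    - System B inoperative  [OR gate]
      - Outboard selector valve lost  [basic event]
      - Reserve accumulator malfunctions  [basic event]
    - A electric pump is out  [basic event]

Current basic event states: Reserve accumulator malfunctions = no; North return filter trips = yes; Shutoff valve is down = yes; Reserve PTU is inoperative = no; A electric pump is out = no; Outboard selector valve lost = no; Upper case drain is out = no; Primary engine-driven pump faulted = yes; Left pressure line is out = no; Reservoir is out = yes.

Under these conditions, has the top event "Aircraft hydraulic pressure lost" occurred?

Yes

Standby system lost [OR]: Shutoff valve is down=occurs, Left pressure line is out=not → at least one input occurs → occurs.
Right circuit down [AND]: Primary engine-driven pump faulted=occurs, North return filter trips=occurs, Standby system lost=occurs, Reservoir is out=occurs → all inputs occur → occurs.
Left circuit unavailable [OR]: Reserve PTU is inoperative=not, Right circuit down=occurs, Upper case drain is out=not → at least one input occurs → occurs.
System B inoperative [OR]: Outboard selector valve lost=not, Reserve accumulator malfunctions=not → no input occurs → does not occur.
PTU path inoperative [AND]: System B inoperative=not, A electric pump is out=not → not all inputs occur → does not occur.
Aircraft hydraulic pressure lost [OR]: Left circuit unavailable=occurs, PTU path inoperative=not → at least one input occurs → occurs.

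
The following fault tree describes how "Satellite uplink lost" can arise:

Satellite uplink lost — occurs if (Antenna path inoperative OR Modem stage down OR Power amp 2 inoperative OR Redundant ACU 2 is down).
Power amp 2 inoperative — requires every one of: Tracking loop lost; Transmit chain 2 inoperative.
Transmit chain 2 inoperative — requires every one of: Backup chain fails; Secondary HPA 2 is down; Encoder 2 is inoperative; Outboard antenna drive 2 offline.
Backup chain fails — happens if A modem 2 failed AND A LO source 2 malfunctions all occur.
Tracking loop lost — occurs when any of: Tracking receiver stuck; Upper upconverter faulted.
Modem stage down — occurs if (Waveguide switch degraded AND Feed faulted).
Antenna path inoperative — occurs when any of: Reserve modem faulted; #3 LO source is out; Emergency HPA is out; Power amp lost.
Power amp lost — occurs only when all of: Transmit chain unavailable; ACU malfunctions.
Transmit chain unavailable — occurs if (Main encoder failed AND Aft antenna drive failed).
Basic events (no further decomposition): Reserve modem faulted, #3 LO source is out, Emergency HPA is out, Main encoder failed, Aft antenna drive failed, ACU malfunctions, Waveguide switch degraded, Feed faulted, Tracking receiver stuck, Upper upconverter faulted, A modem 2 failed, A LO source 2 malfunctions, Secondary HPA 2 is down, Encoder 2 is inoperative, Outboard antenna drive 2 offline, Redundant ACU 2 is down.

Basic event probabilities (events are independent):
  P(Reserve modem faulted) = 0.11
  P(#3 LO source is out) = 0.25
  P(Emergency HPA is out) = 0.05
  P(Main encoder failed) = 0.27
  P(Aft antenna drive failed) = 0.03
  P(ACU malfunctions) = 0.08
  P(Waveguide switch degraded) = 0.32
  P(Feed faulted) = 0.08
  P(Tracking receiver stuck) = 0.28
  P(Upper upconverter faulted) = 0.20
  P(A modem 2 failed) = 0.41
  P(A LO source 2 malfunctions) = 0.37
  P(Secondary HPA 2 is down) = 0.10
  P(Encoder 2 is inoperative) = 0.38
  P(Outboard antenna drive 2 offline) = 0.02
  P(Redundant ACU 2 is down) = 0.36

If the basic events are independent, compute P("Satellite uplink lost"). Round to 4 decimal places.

P(Transmit chain unavailable) [AND] = 0.27 × 0.03 = 0.008100
P(Power amp lost) [AND] = 0.008100 × 0.08 = 0.000648
P(Antenna path inoperative) [OR] = 1 − (1−0.11) × (1−0.25) × (1−0.05) × (1−0.000648) = 0.366286
P(Modem stage down) [AND] = 0.32 × 0.08 = 0.025600
P(Tracking loop lost) [OR] = 1 − (1−0.28) × (1−0.20) = 0.424000
P(Backup chain fails) [AND] = 0.41 × 0.37 = 0.151700
P(Transmit chain 2 inoperative) [AND] = 0.151700 × 0.10 × 0.38 × 0.02 = 0.000115
P(Power amp 2 inoperative) [AND] = 0.424000 × 0.000115 = 0.000049
P(Satellite uplink lost) [OR] = 1 − (1−0.366286) × (1−0.025600) × (1−0.000049) × (1−0.36) = 0.604825
Rounded to 4 decimal places: P(Satellite uplink lost) ≈ 0.6048.

0.6048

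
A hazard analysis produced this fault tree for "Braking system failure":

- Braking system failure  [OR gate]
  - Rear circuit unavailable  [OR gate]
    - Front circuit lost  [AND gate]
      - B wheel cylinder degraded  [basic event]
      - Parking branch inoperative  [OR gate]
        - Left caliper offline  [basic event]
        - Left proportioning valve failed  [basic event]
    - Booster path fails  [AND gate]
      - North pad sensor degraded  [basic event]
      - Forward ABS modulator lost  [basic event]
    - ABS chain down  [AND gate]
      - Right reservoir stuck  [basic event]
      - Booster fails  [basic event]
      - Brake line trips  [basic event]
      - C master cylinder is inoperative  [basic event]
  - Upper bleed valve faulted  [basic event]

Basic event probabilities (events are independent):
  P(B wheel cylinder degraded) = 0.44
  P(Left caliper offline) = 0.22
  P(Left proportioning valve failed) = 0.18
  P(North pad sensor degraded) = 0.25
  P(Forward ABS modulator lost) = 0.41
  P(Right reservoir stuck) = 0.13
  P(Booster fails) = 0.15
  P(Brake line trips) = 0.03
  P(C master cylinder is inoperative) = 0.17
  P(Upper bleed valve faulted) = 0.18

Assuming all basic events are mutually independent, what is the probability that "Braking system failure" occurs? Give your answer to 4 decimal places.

P(Parking branch inoperative) [OR] = 1 − (1−0.22) × (1−0.18) = 0.360400
P(Front circuit lost) [AND] = 0.44 × 0.360400 = 0.158576
P(Booster path fails) [AND] = 0.25 × 0.41 = 0.102500
P(ABS chain down) [AND] = 0.13 × 0.15 × 0.03 × 0.17 = 0.000099
P(Rear circuit unavailable) [OR] = 1 − (1−0.158576) × (1−0.102500) × (1−0.000099) = 0.244897
P(Braking system failure) [OR] = 1 − (1−0.244897) × (1−0.18) = 0.380816
Rounded to 4 decimal places: P(Braking system failure) ≈ 0.3808.

0.3808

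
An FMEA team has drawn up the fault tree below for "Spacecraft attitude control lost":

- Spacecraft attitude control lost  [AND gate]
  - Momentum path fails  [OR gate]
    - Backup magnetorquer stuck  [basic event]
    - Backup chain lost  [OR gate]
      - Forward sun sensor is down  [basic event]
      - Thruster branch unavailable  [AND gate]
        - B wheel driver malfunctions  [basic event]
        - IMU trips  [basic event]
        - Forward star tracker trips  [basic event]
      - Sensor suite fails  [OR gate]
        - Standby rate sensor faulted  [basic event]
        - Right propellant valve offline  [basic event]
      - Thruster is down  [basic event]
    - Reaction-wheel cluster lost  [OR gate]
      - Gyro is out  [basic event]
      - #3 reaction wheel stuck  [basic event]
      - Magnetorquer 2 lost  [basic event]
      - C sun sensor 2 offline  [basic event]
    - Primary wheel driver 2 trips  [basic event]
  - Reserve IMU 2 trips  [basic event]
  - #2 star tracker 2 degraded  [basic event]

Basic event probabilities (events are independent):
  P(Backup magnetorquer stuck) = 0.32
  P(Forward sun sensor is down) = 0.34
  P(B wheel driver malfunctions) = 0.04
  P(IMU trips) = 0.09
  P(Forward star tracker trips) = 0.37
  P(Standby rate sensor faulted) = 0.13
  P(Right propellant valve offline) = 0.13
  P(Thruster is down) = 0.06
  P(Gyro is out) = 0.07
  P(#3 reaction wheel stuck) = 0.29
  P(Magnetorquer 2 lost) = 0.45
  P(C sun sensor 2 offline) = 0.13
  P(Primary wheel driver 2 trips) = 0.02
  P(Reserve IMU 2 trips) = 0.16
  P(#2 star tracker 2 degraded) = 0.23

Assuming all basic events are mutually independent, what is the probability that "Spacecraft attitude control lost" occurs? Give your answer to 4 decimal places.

P(Thruster branch unavailable) [AND] = 0.04 × 0.09 × 0.37 = 0.001332
P(Sensor suite fails) [OR] = 1 − (1−0.13) × (1−0.13) = 0.243100
P(Backup chain lost) [OR] = 1 − (1−0.34) × (1−0.001332) × (1−0.243100) × (1−0.06) = 0.531045
P(Reaction-wheel cluster lost) [OR] = 1 − (1−0.07) × (1−0.29) × (1−0.45) × (1−0.13) = 0.684046
P(Momentum path fails) [OR] = 1 − (1−0.32) × (1−0.531045) × (1−0.684046) × (1−0.02) = 0.901261
P(Spacecraft attitude control lost) [AND] = 0.901261 × 0.16 × 0.23 = 0.033166
Rounded to 4 decimal places: P(Spacecraft attitude control lost) ≈ 0.0332.

0.0332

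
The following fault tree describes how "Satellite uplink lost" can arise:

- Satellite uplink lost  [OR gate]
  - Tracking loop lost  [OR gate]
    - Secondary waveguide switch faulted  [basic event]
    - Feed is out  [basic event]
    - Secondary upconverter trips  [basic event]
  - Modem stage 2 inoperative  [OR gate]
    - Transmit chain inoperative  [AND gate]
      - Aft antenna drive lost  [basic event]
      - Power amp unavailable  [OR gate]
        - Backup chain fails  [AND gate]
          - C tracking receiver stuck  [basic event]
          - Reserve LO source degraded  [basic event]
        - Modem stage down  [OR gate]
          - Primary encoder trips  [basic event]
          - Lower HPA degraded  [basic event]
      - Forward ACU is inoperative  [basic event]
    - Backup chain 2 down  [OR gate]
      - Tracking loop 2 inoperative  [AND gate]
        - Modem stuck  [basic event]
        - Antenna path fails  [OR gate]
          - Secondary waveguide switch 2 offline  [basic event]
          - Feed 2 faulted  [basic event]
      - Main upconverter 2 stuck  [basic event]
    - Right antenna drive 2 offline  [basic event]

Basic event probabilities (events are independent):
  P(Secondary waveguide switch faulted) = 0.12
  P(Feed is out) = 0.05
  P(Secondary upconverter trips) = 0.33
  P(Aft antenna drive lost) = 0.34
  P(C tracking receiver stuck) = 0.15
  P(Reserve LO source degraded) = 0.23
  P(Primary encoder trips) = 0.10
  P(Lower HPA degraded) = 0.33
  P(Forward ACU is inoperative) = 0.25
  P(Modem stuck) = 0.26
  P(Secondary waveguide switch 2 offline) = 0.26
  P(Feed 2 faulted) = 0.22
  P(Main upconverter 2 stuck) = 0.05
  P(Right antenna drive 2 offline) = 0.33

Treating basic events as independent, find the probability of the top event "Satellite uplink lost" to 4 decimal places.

0.6939

P(Tracking loop lost) [OR] = 1 − (1−0.12) × (1−0.05) × (1−0.33) = 0.439880
P(Backup chain fails) [AND] = 0.15 × 0.23 = 0.034500
P(Modem stage down) [OR] = 1 − (1−0.10) × (1−0.33) = 0.397000
P(Power amp unavailable) [OR] = 1 − (1−0.034500) × (1−0.397000) = 0.417804
P(Transmit chain inoperative) [AND] = 0.34 × 0.417804 × 0.25 = 0.035513
P(Antenna path fails) [OR] = 1 − (1−0.26) × (1−0.22) = 0.422800
P(Tracking loop 2 inoperative) [AND] = 0.26 × 0.422800 = 0.109928
P(Backup chain 2 down) [OR] = 1 − (1−0.109928) × (1−0.05) = 0.154432
P(Modem stage 2 inoperative) [OR] = 1 − (1−0.035513) × (1−0.154432) × (1−0.33) = 0.453589
P(Satellite uplink lost) [OR] = 1 − (1−0.439880) × (1−0.453589) = 0.693944
Rounded to 4 decimal places: P(Satellite uplink lost) ≈ 0.6939.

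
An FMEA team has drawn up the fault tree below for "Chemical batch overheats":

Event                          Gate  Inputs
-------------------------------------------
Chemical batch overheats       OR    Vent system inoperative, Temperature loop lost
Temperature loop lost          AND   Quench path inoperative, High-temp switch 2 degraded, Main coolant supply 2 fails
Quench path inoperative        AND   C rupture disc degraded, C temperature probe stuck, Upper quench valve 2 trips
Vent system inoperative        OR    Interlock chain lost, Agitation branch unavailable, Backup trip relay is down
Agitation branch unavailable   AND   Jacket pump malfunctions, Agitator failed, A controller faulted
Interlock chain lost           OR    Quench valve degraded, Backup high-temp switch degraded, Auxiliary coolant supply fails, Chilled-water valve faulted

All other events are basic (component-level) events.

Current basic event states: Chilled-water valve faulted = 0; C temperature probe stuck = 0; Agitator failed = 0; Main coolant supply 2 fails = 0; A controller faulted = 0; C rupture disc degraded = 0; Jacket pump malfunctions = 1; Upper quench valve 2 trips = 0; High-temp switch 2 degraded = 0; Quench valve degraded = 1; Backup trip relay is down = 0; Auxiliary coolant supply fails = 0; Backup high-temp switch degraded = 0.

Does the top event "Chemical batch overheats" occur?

Yes

Interlock chain lost [OR]: Quench valve degraded=occurs, Backup high-temp switch degraded=not, Auxiliary coolant supply fails=not, Chilled-water valve faulted=not → at least one input occurs → occurs.
Agitation branch unavailable [AND]: Jacket pump malfunctions=occurs, Agitator failed=not, A controller faulted=not → not all inputs occur → does not occur.
Vent system inoperative [OR]: Interlock chain lost=occurs, Agitation branch unavailable=not, Backup trip relay is down=not → at least one input occurs → occurs.
Quench path inoperative [AND]: C rupture disc degraded=not, C temperature probe stuck=not, Upper quench valve 2 trips=not → not all inputs occur → does not occur.
Temperature loop lost [AND]: Quench path inoperative=not, High-temp switch 2 degraded=not, Main coolant supply 2 fails=not → not all inputs occur → does not occur.
Chemical batch overheats [OR]: Vent system inoperative=occurs, Temperature loop lost=not → at least one input occurs → occurs.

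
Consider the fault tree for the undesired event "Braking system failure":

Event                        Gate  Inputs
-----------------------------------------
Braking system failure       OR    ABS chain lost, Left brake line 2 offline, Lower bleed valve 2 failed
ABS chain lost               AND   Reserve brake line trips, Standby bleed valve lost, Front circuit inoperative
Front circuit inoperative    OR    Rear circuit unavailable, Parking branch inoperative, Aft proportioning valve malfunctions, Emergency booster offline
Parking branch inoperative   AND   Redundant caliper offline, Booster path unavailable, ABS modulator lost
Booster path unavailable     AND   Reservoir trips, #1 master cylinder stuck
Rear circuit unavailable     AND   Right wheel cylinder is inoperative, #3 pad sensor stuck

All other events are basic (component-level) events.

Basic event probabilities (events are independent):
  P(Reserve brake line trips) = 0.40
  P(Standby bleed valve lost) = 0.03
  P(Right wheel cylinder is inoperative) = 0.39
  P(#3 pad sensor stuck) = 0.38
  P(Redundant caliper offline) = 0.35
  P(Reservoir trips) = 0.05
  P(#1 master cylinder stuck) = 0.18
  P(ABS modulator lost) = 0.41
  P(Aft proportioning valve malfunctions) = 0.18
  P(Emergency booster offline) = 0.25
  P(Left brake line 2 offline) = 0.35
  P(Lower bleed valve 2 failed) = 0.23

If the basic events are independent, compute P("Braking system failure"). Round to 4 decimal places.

P(Rear circuit unavailable) [AND] = 0.39 × 0.38 = 0.148200
P(Booster path unavailable) [AND] = 0.05 × 0.18 = 0.009000
P(Parking branch inoperative) [AND] = 0.35 × 0.009000 × 0.41 = 0.001292
P(Front circuit inoperative) [OR] = 1 − (1−0.148200) × (1−0.001292) × (1−0.18) × (1−0.25) = 0.476820
P(ABS chain lost) [AND] = 0.40 × 0.03 × 0.476820 = 0.005722
P(Braking system failure) [OR] = 1 − (1−0.005722) × (1−0.35) × (1−0.23) = 0.502364
Rounded to 4 decimal places: P(Braking system failure) ≈ 0.5024.

0.5024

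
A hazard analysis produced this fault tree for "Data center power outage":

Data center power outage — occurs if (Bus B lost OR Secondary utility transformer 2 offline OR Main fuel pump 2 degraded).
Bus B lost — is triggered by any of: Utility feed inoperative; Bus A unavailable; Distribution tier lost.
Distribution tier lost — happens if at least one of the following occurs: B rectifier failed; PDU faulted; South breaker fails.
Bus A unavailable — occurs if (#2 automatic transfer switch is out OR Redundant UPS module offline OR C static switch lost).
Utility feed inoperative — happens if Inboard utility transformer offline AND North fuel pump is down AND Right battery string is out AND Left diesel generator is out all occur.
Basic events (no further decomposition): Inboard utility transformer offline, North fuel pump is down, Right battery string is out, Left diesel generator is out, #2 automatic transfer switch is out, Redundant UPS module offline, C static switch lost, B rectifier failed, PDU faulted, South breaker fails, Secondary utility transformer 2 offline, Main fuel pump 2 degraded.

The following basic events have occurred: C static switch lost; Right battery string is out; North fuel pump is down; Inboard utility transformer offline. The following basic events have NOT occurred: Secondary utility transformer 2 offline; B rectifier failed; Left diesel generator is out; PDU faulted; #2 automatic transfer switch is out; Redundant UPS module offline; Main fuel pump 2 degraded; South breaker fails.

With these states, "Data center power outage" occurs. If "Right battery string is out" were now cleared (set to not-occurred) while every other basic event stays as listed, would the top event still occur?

Counterfactual: set "Right battery string is out" to not occurred.
Utility feed inoperative [AND]: Inboard utility transformer offline=occurs, North fuel pump is down=occurs, Right battery string is out=not, Left diesel generator is out=not → not all inputs occur → does not occur.
Bus A unavailable [OR]: #2 automatic transfer switch is out=not, Redundant UPS module offline=not, C static switch lost=occurs → at least one input occurs → occurs.
Distribution tier lost [OR]: B rectifier failed=not, PDU faulted=not, South breaker fails=not → no input occurs → does not occur.
Bus B lost [OR]: Utility feed inoperative=not, Bus A unavailable=occurs, Distribution tier lost=not → at least one input occurs → occurs.
Data center power outage [OR]: Bus B lost=occurs, Secondary utility transformer 2 offline=not, Main fuel pump 2 degraded=not → at least one input occurs → occurs.

Yes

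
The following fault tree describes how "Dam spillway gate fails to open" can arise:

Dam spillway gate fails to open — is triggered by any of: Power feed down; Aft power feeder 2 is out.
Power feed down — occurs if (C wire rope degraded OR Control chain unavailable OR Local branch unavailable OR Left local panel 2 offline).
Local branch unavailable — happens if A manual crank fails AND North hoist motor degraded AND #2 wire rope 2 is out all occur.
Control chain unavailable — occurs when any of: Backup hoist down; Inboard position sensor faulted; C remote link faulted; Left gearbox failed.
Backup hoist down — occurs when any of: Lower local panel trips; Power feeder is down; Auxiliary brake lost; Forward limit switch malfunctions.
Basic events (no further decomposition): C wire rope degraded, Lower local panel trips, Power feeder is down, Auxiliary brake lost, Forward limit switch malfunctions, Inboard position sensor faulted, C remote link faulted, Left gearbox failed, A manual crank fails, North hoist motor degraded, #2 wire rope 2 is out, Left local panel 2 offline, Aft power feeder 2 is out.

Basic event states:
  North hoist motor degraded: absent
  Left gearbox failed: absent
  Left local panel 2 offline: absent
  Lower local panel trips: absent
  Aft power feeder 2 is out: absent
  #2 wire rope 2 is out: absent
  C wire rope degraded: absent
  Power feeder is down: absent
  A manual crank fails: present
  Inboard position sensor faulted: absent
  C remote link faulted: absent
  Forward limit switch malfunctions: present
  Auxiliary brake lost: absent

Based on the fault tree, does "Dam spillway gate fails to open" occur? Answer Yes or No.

Backup hoist down [OR]: Lower local panel trips=not, Power feeder is down=not, Auxiliary brake lost=not, Forward limit switch malfunctions=occurs → at least one input occurs → occurs.
Control chain unavailable [OR]: Backup hoist down=occurs, Inboard position sensor faulted=not, C remote link faulted=not, Left gearbox failed=not → at least one input occurs → occurs.
Local branch unavailable [AND]: A manual crank fails=occurs, North hoist motor degraded=not, #2 wire rope 2 is out=not → not all inputs occur → does not occur.
Power feed down [OR]: C wire rope degraded=not, Control chain unavailable=occurs, Local branch unavailable=not, Left local panel 2 offline=not → at least one input occurs → occurs.
Dam spillway gate fails to open [OR]: Power feed down=occurs, Aft power feeder 2 is out=not → at least one input occurs → occurs.

Yes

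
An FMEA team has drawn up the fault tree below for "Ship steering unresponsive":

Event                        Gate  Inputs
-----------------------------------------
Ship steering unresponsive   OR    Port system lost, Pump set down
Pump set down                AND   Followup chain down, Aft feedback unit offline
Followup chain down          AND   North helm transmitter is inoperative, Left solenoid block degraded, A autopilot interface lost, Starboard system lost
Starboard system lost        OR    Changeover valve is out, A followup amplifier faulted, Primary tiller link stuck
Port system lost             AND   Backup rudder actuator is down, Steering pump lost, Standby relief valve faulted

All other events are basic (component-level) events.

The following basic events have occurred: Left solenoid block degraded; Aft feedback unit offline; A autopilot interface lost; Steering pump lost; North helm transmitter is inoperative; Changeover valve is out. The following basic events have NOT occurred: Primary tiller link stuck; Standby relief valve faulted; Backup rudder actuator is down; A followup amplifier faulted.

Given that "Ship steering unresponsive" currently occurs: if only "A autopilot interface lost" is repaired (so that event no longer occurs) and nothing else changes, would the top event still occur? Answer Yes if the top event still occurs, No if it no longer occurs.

No

Counterfactual: set "A autopilot interface lost" to not occurred.
Port system lost [AND]: Backup rudder actuator is down=not, Steering pump lost=occurs, Standby relief valve faulted=not → not all inputs occur → does not occur.
Starboard system lost [OR]: Changeover valve is out=occurs, A followup amplifier faulted=not, Primary tiller link stuck=not → at least one input occurs → occurs.
Followup chain down [AND]: North helm transmitter is inoperative=occurs, Left solenoid block degraded=occurs, A autopilot interface lost=not, Starboard system lost=occurs → not all inputs occur → does not occur.
Pump set down [AND]: Followup chain down=not, Aft feedback unit offline=occurs → not all inputs occur → does not occur.
Ship steering unresponsive [OR]: Port system lost=not, Pump set down=not → no input occurs → does not occur.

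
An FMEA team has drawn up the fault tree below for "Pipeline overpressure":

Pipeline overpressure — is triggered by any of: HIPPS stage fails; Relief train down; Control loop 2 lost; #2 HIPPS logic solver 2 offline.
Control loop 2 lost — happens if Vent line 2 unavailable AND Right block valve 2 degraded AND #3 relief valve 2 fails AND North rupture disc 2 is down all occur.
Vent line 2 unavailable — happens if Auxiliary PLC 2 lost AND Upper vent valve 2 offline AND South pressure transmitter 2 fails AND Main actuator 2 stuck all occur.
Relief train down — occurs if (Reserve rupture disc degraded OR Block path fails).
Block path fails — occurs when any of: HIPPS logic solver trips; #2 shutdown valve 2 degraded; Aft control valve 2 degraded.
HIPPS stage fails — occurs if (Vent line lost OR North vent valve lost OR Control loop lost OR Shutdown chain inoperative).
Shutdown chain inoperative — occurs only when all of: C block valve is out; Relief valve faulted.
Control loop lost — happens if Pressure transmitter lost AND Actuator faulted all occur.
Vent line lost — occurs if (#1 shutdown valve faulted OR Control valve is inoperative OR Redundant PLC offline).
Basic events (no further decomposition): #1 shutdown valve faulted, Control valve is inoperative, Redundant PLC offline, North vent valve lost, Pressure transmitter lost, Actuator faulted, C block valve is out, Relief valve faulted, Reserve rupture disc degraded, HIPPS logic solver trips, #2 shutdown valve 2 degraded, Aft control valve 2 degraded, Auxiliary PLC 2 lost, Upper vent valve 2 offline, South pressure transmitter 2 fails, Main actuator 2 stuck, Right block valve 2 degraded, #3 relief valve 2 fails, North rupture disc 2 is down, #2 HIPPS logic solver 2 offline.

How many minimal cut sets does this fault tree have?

12

Vent line lost [OR]: union of children's cut sets → 3 cut set(s).
Control loop lost [AND]: one cut set from each child combined → 1 × 1 = 1 cut set(s).
Shutdown chain inoperative [AND]: one cut set from each child combined → 1 × 1 = 1 cut set(s).
HIPPS stage fails [OR]: union of children's cut sets → 6 cut set(s).
Block path fails [OR]: union of children's cut sets → 3 cut set(s).
Relief train down [OR]: union of children's cut sets → 4 cut set(s).
Vent line 2 unavailable [AND]: one cut set from each child combined → 1 × 1 × 1 × 1 = 1 cut set(s).
Control loop 2 lost [AND]: one cut set from each child combined → 1 × 1 × 1 × 1 = 1 cut set(s).
Pipeline overpressure [OR]: union of children's cut sets → 12 cut set(s).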